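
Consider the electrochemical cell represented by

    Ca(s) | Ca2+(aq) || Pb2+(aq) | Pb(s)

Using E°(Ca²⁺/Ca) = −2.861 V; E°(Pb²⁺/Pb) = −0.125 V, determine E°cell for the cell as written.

By convention the left-hand electrode in cell notation is the anode (oxidation) and the right-hand electrode is the cathode (reduction).
E°cell = E°(right) − E°(left) = −0.125 − (−2.861) = +2.736 V.

+2.736 V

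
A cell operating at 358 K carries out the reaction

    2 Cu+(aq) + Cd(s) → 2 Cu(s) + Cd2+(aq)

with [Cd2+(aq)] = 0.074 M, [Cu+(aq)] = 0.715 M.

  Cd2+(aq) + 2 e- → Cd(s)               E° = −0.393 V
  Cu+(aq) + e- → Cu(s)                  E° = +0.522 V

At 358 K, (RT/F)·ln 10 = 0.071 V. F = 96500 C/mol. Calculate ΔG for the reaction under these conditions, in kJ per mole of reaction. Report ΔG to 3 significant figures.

The standard cell potential is +0.522 − (−0.393) = +0.915 V, with n = 2 electrons in the balanced equation.
The reaction quotient is [Cd2+(aq)] / [Cu+(aq)]^2 = 0.145; by Nernst, E = +0.915 − (0.071/2)(−0.839) = +0.9448 V.
Then ΔG = −nFE = −2 × 96500 × +0.9448 J/mol = −182 kJ/mol.

−182 kJ/mol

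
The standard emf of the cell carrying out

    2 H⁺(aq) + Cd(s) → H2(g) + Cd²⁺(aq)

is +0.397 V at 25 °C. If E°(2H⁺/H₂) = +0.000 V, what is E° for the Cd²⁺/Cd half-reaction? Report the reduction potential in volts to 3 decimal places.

−0.397 V

In the reaction as written the 2H⁺/H₂ couple is reduced (cathode) and Cd²⁺/Cd is oxidized (anode), so E°cell = E°(2H⁺/H₂) − E°(Cd²⁺/Cd).
E°(Cd²⁺/Cd) = E°(cathode) − E°cell = +0.000 − (+0.397) = −0.397 V.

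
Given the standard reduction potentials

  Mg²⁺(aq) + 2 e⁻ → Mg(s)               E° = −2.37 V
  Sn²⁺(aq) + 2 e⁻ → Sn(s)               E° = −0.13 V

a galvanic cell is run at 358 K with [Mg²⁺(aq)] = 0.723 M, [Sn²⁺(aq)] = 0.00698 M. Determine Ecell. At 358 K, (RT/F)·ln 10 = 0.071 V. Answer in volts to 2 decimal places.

+2.17 V

Since E°(Sn²⁺/Sn) > E°(Mg²⁺/Mg), Sn²⁺/Sn serves as the cathode.
E°cell = −0.13 − (−2.37) = +2.24 V, with n = 2 electrons transferred.
The balanced reaction is Sn²⁺(aq) + Mg(s) → Sn(s) + Mg²⁺(aq), so Q = [Mg²⁺(aq)] / [Sn²⁺(aq)] = 104 and log Q = 2.015.
By the Nernst equation, E = +2.24 − (0.071/2)·(2.015) = +2.17 V.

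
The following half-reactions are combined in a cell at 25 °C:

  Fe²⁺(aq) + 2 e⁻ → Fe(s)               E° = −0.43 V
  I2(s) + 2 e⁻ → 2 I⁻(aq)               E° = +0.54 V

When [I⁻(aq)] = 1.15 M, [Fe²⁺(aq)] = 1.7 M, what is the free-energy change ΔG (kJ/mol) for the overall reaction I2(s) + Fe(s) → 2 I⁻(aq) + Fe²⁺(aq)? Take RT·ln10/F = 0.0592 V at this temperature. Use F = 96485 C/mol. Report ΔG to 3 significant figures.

−185 kJ/mol

E°cell = +0.54 − (−0.43) = +0.97 V; the balanced reaction transfers n = 2 electrons.
Q = [I⁻(aq)]^2·[Fe²⁺(aq)] = 2.25, so log Q = 0.352 and E = +0.97 − (0.0592/2)(0.352) = +0.9596 V.
Then ΔG = −nFE = −2 × 96485 × +0.9596 J/mol = −185 kJ/mol.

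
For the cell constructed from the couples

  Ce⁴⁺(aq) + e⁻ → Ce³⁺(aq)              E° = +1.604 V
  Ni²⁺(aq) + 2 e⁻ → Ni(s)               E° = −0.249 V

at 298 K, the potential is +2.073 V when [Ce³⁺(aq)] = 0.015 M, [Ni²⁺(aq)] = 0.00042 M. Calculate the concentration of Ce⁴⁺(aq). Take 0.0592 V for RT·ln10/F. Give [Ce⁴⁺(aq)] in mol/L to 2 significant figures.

1.6 M

Ce⁴⁺/Ce³⁺ is the cathode (higher E°); E°cell = +1.604 − (−0.249) = +1.853 V with n = 2.
Rearranging E = E° − (0.0592/n)·log Q gives log Q = 2(+1.853 − (+2.073))/0.0592 = −7.432.
The balanced reaction is 2 Ce⁴⁺(aq) + Ni(s) → 2 Ce³⁺(aq) + Ni²⁺(aq), so Q = ([Ce³⁺(aq)]^2·[Ni²⁺(aq)]) / [Ce⁴⁺(aq)]^2.
Solving for the unknown gives log [Ce⁴⁺(aq)] = 0.204, so [Ce⁴⁺(aq)] ≈ 1.6 M.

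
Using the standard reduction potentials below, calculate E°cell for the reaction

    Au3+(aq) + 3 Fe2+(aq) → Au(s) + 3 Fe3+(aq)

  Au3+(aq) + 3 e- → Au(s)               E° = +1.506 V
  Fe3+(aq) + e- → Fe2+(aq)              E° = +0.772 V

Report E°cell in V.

Au3+(aq) gains electrons, so the Au³⁺/Au couple is the cathode; the Fe³⁺/Fe²⁺ couple is the anode.
E°cell = E°(cathode) − E°(anode) = +1.506 − (+0.772) = +0.734 V.
The positive value indicates the reaction is spontaneous as written.

+0.734 V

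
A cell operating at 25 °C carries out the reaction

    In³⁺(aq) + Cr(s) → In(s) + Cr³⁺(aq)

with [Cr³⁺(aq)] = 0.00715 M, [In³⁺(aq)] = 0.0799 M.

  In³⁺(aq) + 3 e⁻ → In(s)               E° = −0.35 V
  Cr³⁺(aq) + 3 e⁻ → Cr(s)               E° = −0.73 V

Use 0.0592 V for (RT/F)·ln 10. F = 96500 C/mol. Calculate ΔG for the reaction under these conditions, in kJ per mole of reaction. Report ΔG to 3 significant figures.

The standard cell potential is −0.35 − (−0.73) = +0.38 V, with n = 3 electrons in the balanced equation.
Q = [Cr³⁺(aq)] / [In³⁺(aq)] = 0.0895, so log Q = −1.048 and E = +0.38 − (0.0592/3)(−1.048) = +0.4007 V.
ΔG = −nFE = −(3)(96500)(+0.4007) J/mol = −116 kJ/mol.

−116 kJ/mol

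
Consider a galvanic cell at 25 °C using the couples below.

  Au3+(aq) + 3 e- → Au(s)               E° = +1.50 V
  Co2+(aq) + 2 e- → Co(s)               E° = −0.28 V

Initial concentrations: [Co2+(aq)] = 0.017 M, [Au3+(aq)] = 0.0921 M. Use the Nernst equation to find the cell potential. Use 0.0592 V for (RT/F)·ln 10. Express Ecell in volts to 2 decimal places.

Au³⁺/Au is reduced (cathode, E° = +1.50 V) and Co²⁺/Co is oxidized (anode).
The standard potential is +1.50 − (−0.28) = +1.78 V and the balanced reaction transfers n = 6 electrons.
The balanced reaction is 2 Au3+(aq) + 3 Co(s) → 2 Au(s) + 3 Co2+(aq), so Q = [Co2+(aq)]^3 / [Au3+(aq)]^2 = 0.000579 and log Q = −3.237.
E = E° − (0.0592/n)·log Q = +1.78 − (0.0592/6)(−3.237) = +1.81 V.

+1.81 V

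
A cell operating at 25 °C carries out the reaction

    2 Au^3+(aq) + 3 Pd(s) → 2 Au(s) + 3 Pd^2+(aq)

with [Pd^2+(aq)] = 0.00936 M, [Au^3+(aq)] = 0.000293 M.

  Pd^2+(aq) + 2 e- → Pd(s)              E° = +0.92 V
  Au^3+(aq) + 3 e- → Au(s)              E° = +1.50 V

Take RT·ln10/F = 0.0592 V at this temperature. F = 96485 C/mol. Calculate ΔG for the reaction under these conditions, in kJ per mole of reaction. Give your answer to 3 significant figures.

E°cell = +1.50 − (+0.92) = +0.58 V; the balanced reaction transfers n = 6 electrons.
Q = [Pd^2+(aq)]^3 / [Au^3+(aq)]^2 = 9.55, so log Q = 0.980 and E = +0.58 − (0.0592/6)(0.980) = +0.5703 V.
ΔG = −nFE = −(6)(96485)(+0.5703) J/mol = −330 kJ/mol.

−330 kJ/mol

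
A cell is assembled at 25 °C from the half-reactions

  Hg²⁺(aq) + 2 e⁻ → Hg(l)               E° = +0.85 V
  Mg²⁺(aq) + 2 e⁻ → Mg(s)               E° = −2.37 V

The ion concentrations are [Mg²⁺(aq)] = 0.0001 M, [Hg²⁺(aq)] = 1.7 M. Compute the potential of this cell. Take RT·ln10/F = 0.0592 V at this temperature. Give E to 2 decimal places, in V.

+3.35 V

The Hg²⁺/Hg couple has the more positive E°, so it is the cathode; Mg²⁺/Mg is the anode.
E°cell = +0.85 − (−2.37) = +3.22 V, with n = 2 electrons transferred.
For the overall reaction Hg²⁺(aq) + Mg(s) → Hg(l) + Mg²⁺(aq), Q = [Mg²⁺(aq)] / [Hg²⁺(aq)] = 5.88×10^−5, giving log Q = −4.230.
By the Nernst equation, E = +3.22 − (0.0592/2)·(−4.230) = +3.35 V.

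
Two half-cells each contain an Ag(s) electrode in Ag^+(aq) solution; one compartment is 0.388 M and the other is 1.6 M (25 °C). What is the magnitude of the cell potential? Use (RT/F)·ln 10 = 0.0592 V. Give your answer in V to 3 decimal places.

For a concentration cell E°cell = 0, since both electrodes use the same couple.
The compartment with the higher Ag^+(aq) concentration (1.6 M) acts as the cathode; ions are reduced there and produced at the dilute (0.388 M) anode.
With n = 1, Ecell = −(0.0592/1)·log([dilute]/[conc]) = −(0.0592/1)·log(0.388/1.6) = +0.036 V.

0.036 V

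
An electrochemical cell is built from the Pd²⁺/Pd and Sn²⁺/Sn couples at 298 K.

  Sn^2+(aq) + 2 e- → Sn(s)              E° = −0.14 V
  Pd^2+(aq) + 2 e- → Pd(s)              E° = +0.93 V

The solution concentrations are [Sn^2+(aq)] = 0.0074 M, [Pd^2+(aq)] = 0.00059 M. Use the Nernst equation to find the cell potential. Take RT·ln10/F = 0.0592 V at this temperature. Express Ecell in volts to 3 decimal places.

+1.037 V

Since E°(Pd²⁺/Pd) > E°(Sn²⁺/Sn), Pd²⁺/Pd serves as the cathode.
E°cell = +0.93 − (−0.14) = +1.07 V, with n = 2 electrons transferred.
Balancing gives Pd^2+(aq) + Sn(s) → Pd(s) + Sn^2+(aq); hence Q = [Sn^2+(aq)] / [Pd^2+(aq)] = 12.5 (log Q = 1.098).
By the Nernst equation, E = +1.07 − (0.0592/2)·(1.098) = +1.037 V.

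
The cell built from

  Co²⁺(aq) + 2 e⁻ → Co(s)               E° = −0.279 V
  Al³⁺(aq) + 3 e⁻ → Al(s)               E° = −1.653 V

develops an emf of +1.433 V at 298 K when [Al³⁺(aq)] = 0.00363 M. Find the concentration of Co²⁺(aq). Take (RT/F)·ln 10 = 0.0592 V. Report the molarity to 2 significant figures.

With Co²⁺/Co at the cathode and Al³⁺/Al at the anode, E°cell = −0.279 − (−1.653) = +1.374 V (n = 6).
From the Nernst equation, log Q = n(E° − E)/0.0592 = 6·(+1.374 − (+1.433))/0.0592 = −5.980.
The balanced reaction is 3 Co²⁺(aq) + 2 Al(s) → 3 Co(s) + 2 Al³⁺(aq), so Q = [Al³⁺(aq)]^2 / [Co²⁺(aq)]^3.
Isolating [Co²⁺(aq)] in Q = 10^{−5.980} yields log [Co²⁺(aq)] = 0.367, i.e. 2.3 M.

2.3 M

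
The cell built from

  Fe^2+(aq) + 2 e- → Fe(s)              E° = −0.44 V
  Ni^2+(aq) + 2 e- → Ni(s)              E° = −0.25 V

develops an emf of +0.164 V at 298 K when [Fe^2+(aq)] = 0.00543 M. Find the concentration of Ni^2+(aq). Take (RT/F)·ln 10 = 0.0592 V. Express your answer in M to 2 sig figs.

The Ni²⁺/Ni couple has the larger reduction potential, so it is the cathode: E°cell = −0.25 − (−0.44) = +0.19 V and n = 2.
Since E = E° − (0.0592/n)·log Q, log Q = n(E° − E)/0.0592 = 0.878.
For Ni^2+(aq) + Fe(s) → Ni(s) + Fe^2+(aq), the reaction quotient is Q = [Fe^2+(aq)] / [Ni^2+(aq)].
Isolating [Ni^2+(aq)] in Q = 10^{0.878} yields log [Ni^2+(aq)] = −3.143, i.e. 0.00072 M.

0.00072 M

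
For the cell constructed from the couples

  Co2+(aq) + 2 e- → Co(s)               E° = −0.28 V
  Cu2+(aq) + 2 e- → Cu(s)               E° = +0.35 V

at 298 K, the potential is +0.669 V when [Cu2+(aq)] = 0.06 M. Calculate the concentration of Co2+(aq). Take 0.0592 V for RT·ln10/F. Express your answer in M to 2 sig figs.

0.0029 M

With Cu²⁺/Cu at the cathode and Co²⁺/Co at the anode, E°cell = +0.35 − (−0.28) = +0.63 V (n = 2).
Since E = E° − (0.0592/n)·log Q, log Q = n(E° − E)/0.0592 = −1.318.
The balanced reaction is Cu2+(aq) + Co(s) → Cu(s) + Co2+(aq), so Q = [Co2+(aq)] / [Cu2+(aq)].
Isolating [Co2+(aq)] in Q = 10^{−1.318} yields log [Co2+(aq)] = −2.540, i.e. 0.0029 M.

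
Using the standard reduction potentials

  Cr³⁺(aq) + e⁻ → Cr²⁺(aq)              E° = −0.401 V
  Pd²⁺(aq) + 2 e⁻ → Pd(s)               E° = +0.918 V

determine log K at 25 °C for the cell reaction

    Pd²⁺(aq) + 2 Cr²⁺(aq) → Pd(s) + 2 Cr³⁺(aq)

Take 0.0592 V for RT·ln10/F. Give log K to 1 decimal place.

The Pd²⁺/Pd couple is reduced (cathode); E°cell = +0.918 − (−0.401) = +1.319 V with n = 2.
At equilibrium E = 0, so log K = nE°cell / 0.0592 = (2)(+1.319) / 0.0592 = 44.6.

log K = 44.6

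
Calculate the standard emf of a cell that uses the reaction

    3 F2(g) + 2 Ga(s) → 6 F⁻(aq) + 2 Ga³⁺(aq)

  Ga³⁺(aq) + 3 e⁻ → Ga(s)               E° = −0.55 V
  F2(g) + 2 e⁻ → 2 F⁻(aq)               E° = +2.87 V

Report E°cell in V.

+3.42 V

F2(g) gains electrons, so the F₂/F⁻ couple is the cathode; the Ga³⁺/Ga couple is the anode.
E°cell = E°(cathode) − E°(anode) = +2.87 − (−0.55) = +3.42 V.
The positive value indicates the reaction is spontaneous as written.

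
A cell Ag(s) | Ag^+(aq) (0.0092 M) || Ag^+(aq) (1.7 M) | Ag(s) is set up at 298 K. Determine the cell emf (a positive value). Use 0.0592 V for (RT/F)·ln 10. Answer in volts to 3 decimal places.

For a concentration cell E°cell = 0, since both electrodes use the same couple.
The compartment with the higher Ag^+(aq) concentration (1.7 M) acts as the cathode; ions are reduced there and produced at the dilute (0.0092 M) anode.
With n = 1, Ecell = −(0.0592/1)·log([dilute]/[conc]) = −(0.0592/1)·log(0.0092/1.7) = +0.134 V.

0.134 V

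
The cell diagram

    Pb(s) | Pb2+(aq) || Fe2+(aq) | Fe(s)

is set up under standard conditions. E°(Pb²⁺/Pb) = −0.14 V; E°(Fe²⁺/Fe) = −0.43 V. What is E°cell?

−0.29 V

By convention the left-hand electrode in cell notation is the anode (oxidation) and the right-hand electrode is the cathode (reduction).
E°cell = E°(right) − E°(left) = −0.43 − (−0.14) = −0.29 V.
The negative sign shows that, as written, the cell would require an external voltage to drive the reaction.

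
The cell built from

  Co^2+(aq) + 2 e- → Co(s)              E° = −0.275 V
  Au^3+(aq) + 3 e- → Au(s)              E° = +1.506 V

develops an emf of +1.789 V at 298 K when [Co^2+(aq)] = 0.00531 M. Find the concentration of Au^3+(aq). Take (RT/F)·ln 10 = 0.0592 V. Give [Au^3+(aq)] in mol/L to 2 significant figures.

The Au³⁺/Au couple has the larger reduction potential, so it is the cathode: E°cell = +1.506 − (−0.275) = +1.781 V and n = 6.
Rearranging E = E° − (0.0592/n)·log Q gives log Q = 6(+1.781 − (+1.789))/0.0592 = −0.811.
Balancing electrons gives 2 Au^3+(aq) + 3 Co(s) → 2 Au(s) + 3 Co^2+(aq); thus Q = [Co^2+(aq)]^3 / [Au^3+(aq)]^2.
Substituting the known concentrations and solving, log [Au^3+(aq)] = −3.007 and [Au^3+(aq)] = 0.00098 M.

0.00098 M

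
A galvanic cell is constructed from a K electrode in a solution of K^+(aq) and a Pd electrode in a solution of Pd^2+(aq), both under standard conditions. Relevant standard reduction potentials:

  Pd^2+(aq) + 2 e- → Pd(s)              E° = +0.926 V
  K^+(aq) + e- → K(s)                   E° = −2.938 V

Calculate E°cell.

+3.864 V

Of the two couples in this cell, the one with the more positive reduction potential is reduced at the cathode: here that is Pd²⁺/Pd (+0.926 V); K⁺/K (−2.938 V) is the anode.
E°cell = E°(cathode) − E°(anode) = +0.926 − (−2.938) = +3.864 V.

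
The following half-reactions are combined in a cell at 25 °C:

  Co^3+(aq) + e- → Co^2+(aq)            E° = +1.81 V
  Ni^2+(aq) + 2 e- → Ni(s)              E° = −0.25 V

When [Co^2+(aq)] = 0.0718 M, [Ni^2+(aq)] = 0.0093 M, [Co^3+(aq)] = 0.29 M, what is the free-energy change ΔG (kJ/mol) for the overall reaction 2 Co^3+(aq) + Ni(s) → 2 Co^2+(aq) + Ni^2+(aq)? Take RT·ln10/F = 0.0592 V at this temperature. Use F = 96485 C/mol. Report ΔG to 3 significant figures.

The standard cell potential is +1.81 − (−0.25) = +2.06 V, with n = 2 electrons in the balanced equation.
Here Q = ([Co^2+(aq)]^2·[Ni^2+(aq)]) / [Co^3+(aq)]^2 = 0.00057 (log Q = −3.244), giving E = +2.06 − (0.0592/2)·(−3.244) = +2.1560 V.
ΔG = −nFE = −(2)(96485)(+2.1560) J/mol = −416 kJ/mol.

−416 kJ/mol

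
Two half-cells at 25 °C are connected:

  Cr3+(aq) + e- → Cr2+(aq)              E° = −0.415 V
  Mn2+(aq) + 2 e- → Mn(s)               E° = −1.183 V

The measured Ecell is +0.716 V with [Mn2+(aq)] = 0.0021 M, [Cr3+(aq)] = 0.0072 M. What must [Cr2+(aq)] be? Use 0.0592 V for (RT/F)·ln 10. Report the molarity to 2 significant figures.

The Cr³⁺/Cr²⁺ couple has the larger reduction potential, so it is the cathode: E°cell = −0.415 − (−1.183) = +0.768 V and n = 2.
Rearranging E = E° − (0.0592/n)·log Q gives log Q = 2(+0.768 − (+0.716))/0.0592 = 1.757.
The balanced reaction is 2 Cr3+(aq) + Mn(s) → 2 Cr2+(aq) + Mn2+(aq), so Q = ([Cr2+(aq)]^2·[Mn2+(aq)]) / [Cr3+(aq)]^2.
Substituting the known concentrations and solving, log [Cr2+(aq)] = 0.075 and [Cr2+(aq)] = 1.2 M.

1.2 M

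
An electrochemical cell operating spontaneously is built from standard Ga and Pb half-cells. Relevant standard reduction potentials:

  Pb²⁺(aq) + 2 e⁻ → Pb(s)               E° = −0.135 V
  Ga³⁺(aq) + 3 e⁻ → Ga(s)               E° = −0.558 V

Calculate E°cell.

Of the two couples in this cell, the one with the more positive reduction potential is reduced at the cathode: here that is Pb²⁺/Pb (−0.135 V); Ga³⁺/Ga (−0.558 V) is the anode.
E°cell = E°(cathode) − E°(anode) = −0.135 − (−0.558) = +0.423 V.

+0.423 V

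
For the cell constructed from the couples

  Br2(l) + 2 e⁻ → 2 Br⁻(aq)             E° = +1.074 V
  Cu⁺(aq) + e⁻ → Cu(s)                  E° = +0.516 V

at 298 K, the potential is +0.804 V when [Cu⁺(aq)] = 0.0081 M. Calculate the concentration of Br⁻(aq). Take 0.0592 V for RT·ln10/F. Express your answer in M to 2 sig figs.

0.0086 M

With Br₂/Br⁻ at the cathode and Cu⁺/Cu at the anode, E°cell = +1.074 − (+0.516) = +0.558 V (n = 2).
Rearranging E = E° − (0.0592/n)·log Q gives log Q = 2(+0.558 − (+0.804))/0.0592 = −8.311.
Balancing electrons gives Br2(l) + 2 Cu(s) → 2 Br⁻(aq) + 2 Cu⁺(aq); thus Q = [Br⁻(aq)]^2·[Cu⁺(aq)]^2.
Solving for the unknown gives log [Br⁻(aq)] = −2.064, so [Br⁻(aq)] ≈ 0.0086 M.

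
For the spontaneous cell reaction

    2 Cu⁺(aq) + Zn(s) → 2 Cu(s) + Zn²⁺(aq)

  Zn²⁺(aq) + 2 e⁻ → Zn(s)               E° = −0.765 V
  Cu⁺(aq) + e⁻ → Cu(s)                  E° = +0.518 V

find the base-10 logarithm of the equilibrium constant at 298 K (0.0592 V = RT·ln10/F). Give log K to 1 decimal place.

The Cu⁺/Cu couple is reduced (cathode); E°cell = +0.518 − (−0.765) = +1.283 V with n = 2.
At equilibrium E = 0, so log K = nE°cell / 0.0592 = (2)(+1.283) / 0.0592 = 43.3.

log K = 43.3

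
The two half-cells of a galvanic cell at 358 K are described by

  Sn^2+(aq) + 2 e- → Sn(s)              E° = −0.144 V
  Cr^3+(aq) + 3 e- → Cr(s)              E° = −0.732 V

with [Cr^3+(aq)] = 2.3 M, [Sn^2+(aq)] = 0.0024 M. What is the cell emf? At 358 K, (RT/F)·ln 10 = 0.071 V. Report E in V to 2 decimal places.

Since E°(Sn²⁺/Sn) > E°(Cr³⁺/Cr), Sn²⁺/Sn serves as the cathode.
E°cell = −0.144 − (−0.732) = +0.588 V, with n = 6 electrons transferred.
Balancing gives 3 Sn^2+(aq) + 2 Cr(s) → 3 Sn(s) + 2 Cr^3+(aq); hence Q = [Cr^3+(aq)]^2 / [Sn^2+(aq)]^3 = 3.83×10^8 (log Q = 8.583).
Applying E = E° − (RT ln10/nF)·log Q gives +0.588 − (0.071/6)(8.583) = +0.49 V.

+0.49 V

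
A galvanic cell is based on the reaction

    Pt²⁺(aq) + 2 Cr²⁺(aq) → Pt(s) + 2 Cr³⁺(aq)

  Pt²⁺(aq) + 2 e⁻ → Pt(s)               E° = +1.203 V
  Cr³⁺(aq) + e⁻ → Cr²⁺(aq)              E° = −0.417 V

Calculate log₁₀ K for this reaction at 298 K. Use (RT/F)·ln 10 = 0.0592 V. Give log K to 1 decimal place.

log K = 54.7

The Pt²⁺/Pt couple is reduced (cathode); E°cell = +1.203 − (−0.417) = +1.620 V with n = 2.
At equilibrium E = 0, so log K = nE°cell / 0.0592 = (2)(+1.620) / 0.0592 = 54.7.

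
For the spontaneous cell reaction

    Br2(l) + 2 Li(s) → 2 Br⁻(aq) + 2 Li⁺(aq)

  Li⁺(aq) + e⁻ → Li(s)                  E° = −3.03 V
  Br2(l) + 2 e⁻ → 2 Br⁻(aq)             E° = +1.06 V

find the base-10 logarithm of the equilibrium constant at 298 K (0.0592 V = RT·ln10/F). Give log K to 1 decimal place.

The Br₂/Br⁻ couple is reduced (cathode); E°cell = +1.06 − (−3.03) = +4.09 V with n = 2.
At equilibrium E = 0, so log K = nE°cell / 0.0592 = (2)(+4.09) / 0.0592 = 138.2.

log K = 138.2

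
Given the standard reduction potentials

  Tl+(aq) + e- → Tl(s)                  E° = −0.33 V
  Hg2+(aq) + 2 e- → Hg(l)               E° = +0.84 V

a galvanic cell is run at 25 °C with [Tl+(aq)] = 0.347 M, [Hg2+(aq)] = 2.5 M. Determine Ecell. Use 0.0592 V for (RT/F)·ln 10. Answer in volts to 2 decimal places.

Since E°(Hg²⁺/Hg) > E°(Tl⁺/Tl), Hg²⁺/Hg serves as the cathode.
The standard potential is +0.84 − (−0.33) = +1.17 V and the balanced reaction transfers n = 2 electrons.
Balancing gives Hg2+(aq) + 2 Tl(s) → Hg(l) + 2 Tl+(aq); hence Q = [Tl+(aq)]^2 / [Hg2+(aq)] = 0.0482 (log Q = −1.317).
By the Nernst equation, E = +1.17 − (0.0592/2)·(−1.317) = +1.21 V.

+1.21 V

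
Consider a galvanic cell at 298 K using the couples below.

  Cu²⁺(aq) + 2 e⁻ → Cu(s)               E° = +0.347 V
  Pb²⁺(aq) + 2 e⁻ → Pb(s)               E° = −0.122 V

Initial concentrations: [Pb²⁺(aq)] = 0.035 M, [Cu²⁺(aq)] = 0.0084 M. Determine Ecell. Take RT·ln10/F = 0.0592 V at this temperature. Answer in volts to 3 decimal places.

+0.451 V

Since E°(Cu²⁺/Cu) > E°(Pb²⁺/Pb), Cu²⁺/Cu serves as the cathode.
E°cell = +0.347 − (−0.122) = +0.469 V, with n = 2 electrons transferred.
For the overall reaction Cu²⁺(aq) + Pb(s) → Cu(s) + Pb²⁺(aq), Q = [Pb²⁺(aq)] / [Cu²⁺(aq)] = 4.17, giving log Q = 0.620.
Applying E = E° − (RT ln10/nF)·log Q gives +0.469 − (0.0592/2)(0.620) = +0.451 V.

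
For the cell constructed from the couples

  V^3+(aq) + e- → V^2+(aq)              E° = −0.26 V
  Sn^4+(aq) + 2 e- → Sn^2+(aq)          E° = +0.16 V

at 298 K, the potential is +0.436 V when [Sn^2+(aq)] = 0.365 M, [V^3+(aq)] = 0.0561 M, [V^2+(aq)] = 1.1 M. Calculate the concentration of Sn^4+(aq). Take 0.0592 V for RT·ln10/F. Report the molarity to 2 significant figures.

0.0033 M

The Sn⁴⁺/Sn²⁺ couple has the larger reduction potential, so it is the cathode: E°cell = +0.16 − (−0.26) = +0.42 V and n = 2.
From the Nernst equation, log Q = n(E° − E)/0.0592 = 2·(+0.42 − (+0.436))/0.0592 = −0.541.
For Sn^4+(aq) + 2 V^2+(aq) → Sn^2+(aq) + 2 V^3+(aq), the reaction quotient is Q = ([Sn^2+(aq)]·[V^3+(aq)]^2) / ([Sn^4+(aq)]·[V^2+(aq)]^2).
Solving for the unknown gives log [Sn^4+(aq)] = −2.482, so [Sn^4+(aq)] ≈ 0.0033 M.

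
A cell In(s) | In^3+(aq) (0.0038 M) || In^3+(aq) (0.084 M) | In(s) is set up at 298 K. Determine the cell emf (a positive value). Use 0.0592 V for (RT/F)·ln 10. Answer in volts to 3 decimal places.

For a concentration cell E°cell = 0, since both electrodes use the same couple.
The compartment with the higher In^3+(aq) concentration (0.084 M) acts as the cathode; ions are reduced there and produced at the dilute (0.0038 M) anode.
With n = 3, Ecell = −(0.0592/3)·log([dilute]/[conc]) = −(0.0592/3)·log(0.0038/0.084) = +0.027 V.

0.027 V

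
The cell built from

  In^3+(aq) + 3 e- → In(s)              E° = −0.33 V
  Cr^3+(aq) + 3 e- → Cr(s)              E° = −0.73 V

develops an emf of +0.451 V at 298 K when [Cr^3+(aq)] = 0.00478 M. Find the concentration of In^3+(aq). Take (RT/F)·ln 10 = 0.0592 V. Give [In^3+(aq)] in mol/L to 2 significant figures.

With In³⁺/In at the cathode and Cr³⁺/Cr at the anode, E°cell = −0.33 − (−0.73) = +0.40 V (n = 3).
Rearranging E = E° − (0.0592/n)·log Q gives log Q = 3(+0.40 − (+0.451))/0.0592 = −2.584.
The balanced reaction is In^3+(aq) + Cr(s) → In(s) + Cr^3+(aq), so Q = [Cr^3+(aq)] / [In^3+(aq)].
Isolating [In^3+(aq)] in Q = 10^{−2.584} yields log [In^3+(aq)] = 0.263, i.e. 1.8 M.

1.8 M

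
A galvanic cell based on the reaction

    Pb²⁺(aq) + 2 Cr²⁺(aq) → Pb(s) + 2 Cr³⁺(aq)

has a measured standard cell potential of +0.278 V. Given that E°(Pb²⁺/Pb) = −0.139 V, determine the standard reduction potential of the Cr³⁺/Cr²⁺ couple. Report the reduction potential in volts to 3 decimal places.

−0.417 V

In the reaction as written the Pb²⁺/Pb couple is reduced (cathode) and Cr³⁺/Cr²⁺ is oxidized (anode), so E°cell = E°(Pb²⁺/Pb) − E°(Cr³⁺/Cr²⁺).
E°(Cr³⁺/Cr²⁺) = E°(cathode) − E°cell = −0.139 − (+0.278) = −0.417 V.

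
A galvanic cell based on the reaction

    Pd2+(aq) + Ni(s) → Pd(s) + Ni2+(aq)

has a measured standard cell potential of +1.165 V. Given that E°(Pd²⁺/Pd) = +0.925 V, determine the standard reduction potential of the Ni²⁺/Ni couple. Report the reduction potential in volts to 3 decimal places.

−0.240 V

In the reaction as written the Pd²⁺/Pd couple is reduced (cathode) and Ni²⁺/Ni is oxidized (anode), so E°cell = E°(Pd²⁺/Pd) − E°(Ni²⁺/Ni).
E°(Ni²⁺/Ni) = E°(cathode) − E°cell = +0.925 − (+1.165) = −0.240 V.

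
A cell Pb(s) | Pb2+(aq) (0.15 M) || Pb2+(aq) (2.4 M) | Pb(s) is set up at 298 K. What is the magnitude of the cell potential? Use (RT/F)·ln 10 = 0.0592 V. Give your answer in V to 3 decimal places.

For a concentration cell E°cell = 0, since both electrodes use the same couple.
The compartment with the higher Pb2+(aq) concentration (2.4 M) acts as the cathode; ions are reduced there and produced at the dilute (0.15 M) anode.
With n = 2, Ecell = −(0.0592/2)·log([dilute]/[conc]) = −(0.0592/2)·log(0.15/2.4) = +0.036 V.

0.036 V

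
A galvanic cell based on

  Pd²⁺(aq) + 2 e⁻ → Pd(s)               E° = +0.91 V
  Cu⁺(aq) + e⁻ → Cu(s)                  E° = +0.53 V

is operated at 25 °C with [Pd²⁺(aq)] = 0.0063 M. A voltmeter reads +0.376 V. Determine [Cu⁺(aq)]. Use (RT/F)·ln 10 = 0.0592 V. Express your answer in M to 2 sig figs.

Pd²⁺/Pd is the cathode (higher E°); E°cell = +0.91 − (+0.53) = +0.38 V with n = 2.
Rearranging E = E° − (0.0592/n)·log Q gives log Q = 2(+0.38 − (+0.376))/0.0592 = 0.135.
Balancing electrons gives Pd²⁺(aq) + 2 Cu(s) → Pd(s) + 2 Cu⁺(aq); thus Q = [Cu⁺(aq)]^2 / [Pd²⁺(aq)].
Substituting the known concentrations and solving, log [Cu⁺(aq)] = −1.033 and [Cu⁺(aq)] = 0.093 M.

0.093 M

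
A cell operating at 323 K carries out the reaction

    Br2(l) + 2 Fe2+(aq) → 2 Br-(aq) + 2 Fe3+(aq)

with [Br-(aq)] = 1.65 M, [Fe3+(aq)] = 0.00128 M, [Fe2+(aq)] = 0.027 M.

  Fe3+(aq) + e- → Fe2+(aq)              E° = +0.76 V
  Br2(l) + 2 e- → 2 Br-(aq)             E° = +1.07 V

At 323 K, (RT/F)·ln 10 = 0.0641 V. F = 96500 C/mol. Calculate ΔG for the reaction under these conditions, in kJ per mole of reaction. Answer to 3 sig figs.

With Br₂/Br⁻ reduced at the cathode, E°cell = +1.07 − (+0.76) = +0.31 V and n = 2.
The reaction quotient is ([Br-(aq)]^2·[Fe3+(aq)]^2) / [Fe2+(aq)]^2 = 0.00612; by Nernst, E = +0.31 − (0.0641/2)(−2.213) = +0.3809 V.
Then ΔG = −nFE = −2 × 96500 × +0.3809 J/mol = −73.5 kJ/mol.

−73.5 kJ/mol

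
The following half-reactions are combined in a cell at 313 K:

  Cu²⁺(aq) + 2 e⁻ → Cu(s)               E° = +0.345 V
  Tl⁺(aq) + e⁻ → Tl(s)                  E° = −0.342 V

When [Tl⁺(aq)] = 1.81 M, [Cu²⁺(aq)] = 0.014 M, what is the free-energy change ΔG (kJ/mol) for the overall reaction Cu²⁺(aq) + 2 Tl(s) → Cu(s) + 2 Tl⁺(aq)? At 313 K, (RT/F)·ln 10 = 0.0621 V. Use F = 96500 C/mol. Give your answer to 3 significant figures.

−118 kJ/mol

E°cell = +0.345 − (−0.342) = +0.687 V; the balanced reaction transfers n = 2 electrons.
Here Q = [Tl⁺(aq)]^2 / [Cu²⁺(aq)] = 234 (log Q = 2.369), giving E = +0.687 − (0.0621/2)·(2.369) = +0.6134 V.
Finally ΔG = −nFE = −(2)(96500 C/mol)(+0.6134 V) = −118 kJ/mol.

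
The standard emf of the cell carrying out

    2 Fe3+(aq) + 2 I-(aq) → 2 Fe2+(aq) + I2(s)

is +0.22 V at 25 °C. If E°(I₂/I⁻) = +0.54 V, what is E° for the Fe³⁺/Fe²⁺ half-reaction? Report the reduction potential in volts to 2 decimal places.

+0.76 V

In the reaction as written the Fe³⁺/Fe²⁺ couple is reduced (cathode) and I₂/I⁻ is oxidized (anode), so E°cell = E°(Fe³⁺/Fe²⁺) − E°(I₂/I⁻).
E°(Fe³⁺/Fe²⁺) = E°cell + E°(anode) = +0.22 + (+0.54) = +0.76 V.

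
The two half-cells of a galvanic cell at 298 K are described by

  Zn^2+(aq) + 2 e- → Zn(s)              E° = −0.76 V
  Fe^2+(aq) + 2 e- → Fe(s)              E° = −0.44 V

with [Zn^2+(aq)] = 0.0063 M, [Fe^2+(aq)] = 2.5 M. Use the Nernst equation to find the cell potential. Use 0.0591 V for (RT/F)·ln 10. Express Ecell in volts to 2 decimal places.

+0.40 V

Fe²⁺/Fe is reduced (cathode, E° = −0.44 V) and Zn²⁺/Zn is oxidized (anode).
E°cell = −0.44 − (−0.76) = +0.32 V, with n = 2 electrons transferred.
Balancing gives Fe^2+(aq) + Zn(s) → Fe(s) + Zn^2+(aq); hence Q = [Zn^2+(aq)] / [Fe^2+(aq)] = 0.00252 (log Q = −2.599).
By the Nernst equation, E = +0.32 − (0.0591/2)·(−2.599) = +0.40 V.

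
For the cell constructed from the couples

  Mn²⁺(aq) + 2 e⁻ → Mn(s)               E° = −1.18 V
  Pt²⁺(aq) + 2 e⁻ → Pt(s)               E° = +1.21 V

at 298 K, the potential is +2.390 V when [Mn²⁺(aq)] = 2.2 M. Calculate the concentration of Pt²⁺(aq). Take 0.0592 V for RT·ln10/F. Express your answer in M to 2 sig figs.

2.2 M

Pt²⁺/Pt is the cathode (higher E°); E°cell = +1.21 − (−1.18) = +2.39 V with n = 2.
From the Nernst equation, log Q = n(E° − E)/0.0592 = 2·(+2.39 − (+2.390))/0.0592 = 0.000.
Balancing electrons gives Pt²⁺(aq) + Mn(s) → Pt(s) + Mn²⁺(aq); thus Q = [Mn²⁺(aq)] / [Pt²⁺(aq)].
Isolating [Pt²⁺(aq)] in Q = 10^{0.000} yields log [Pt²⁺(aq)] = 0.342, i.e. 2.2 M.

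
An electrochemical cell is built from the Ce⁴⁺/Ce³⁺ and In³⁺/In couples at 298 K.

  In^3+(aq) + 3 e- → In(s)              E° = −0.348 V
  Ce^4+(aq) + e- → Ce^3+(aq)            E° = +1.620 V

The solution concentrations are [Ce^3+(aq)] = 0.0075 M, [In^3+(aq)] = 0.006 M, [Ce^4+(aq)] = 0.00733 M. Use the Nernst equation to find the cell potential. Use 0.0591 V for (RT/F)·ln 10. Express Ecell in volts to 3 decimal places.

Ce⁴⁺/Ce³⁺ is reduced (cathode, E° = +1.620 V) and In³⁺/In is oxidized (anode).
The standard potential is +1.620 − (−0.348) = +1.968 V and the balanced reaction transfers n = 3 electrons.
Balancing gives 3 Ce^4+(aq) + In(s) → 3 Ce^3+(aq) + In^3+(aq); hence Q = ([Ce^3+(aq)]^3·[In^3+(aq)]) / [Ce^4+(aq)]^3 = 0.00643 (log Q = −2.192).
By the Nernst equation, E = +1.968 − (0.0591/3)·(−2.192) = +2.011 V.

+2.011 V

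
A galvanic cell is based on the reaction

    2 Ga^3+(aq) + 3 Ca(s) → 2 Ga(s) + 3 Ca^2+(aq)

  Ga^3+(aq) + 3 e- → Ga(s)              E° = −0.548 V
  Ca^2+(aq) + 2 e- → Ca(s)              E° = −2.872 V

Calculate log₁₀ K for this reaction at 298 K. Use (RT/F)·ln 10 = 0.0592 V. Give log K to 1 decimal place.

The Ga³⁺/Ga couple is reduced (cathode); E°cell = −0.548 − (−2.872) = +2.324 V with n = 6.
At equilibrium E = 0, so log K = nE°cell / 0.0592 = (6)(+2.324) / 0.0592 = 235.5.

log K = 235.5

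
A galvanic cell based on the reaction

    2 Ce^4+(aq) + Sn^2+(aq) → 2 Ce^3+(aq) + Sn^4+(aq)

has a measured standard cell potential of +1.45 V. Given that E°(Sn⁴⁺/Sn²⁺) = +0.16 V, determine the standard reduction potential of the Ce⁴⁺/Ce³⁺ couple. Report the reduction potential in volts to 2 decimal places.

In the reaction as written the Ce⁴⁺/Ce³⁺ couple is reduced (cathode) and Sn⁴⁺/Sn²⁺ is oxidized (anode), so E°cell = E°(Ce⁴⁺/Ce³⁺) − E°(Sn⁴⁺/Sn²⁺).
E°(Ce⁴⁺/Ce³⁺) = E°cell + E°(anode) = +1.45 + (+0.16) = +1.61 V.

+1.61 V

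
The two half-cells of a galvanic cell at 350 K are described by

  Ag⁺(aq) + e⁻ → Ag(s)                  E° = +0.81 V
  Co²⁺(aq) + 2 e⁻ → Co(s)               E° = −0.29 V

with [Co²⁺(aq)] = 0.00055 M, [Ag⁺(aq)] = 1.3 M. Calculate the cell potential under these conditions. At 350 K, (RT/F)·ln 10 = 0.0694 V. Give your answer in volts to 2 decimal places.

Since E°(Ag⁺/Ag) > E°(Co²⁺/Co), Ag⁺/Ag serves as the cathode.
E°cell = E°cat − E°an = +0.81 − (−0.29) = +1.10 V; n = 2.
The balanced reaction is 2 Ag⁺(aq) + Co(s) → 2 Ag(s) + Co²⁺(aq), so Q = [Co²⁺(aq)] / [Ag⁺(aq)]^2 = 0.000325 and log Q = −3.488.
By the Nernst equation, E = +1.10 − (0.0694/2)·(−3.488) = +1.22 V.

+1.22 V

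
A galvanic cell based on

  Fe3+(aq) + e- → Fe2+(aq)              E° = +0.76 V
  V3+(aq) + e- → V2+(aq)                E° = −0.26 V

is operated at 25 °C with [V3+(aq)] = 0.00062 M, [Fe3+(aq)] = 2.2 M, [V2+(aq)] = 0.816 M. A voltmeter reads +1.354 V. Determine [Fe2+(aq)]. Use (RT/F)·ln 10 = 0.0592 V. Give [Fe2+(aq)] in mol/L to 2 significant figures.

The Fe³⁺/Fe²⁺ couple has the larger reduction potential, so it is the cathode: E°cell = +0.76 − (−0.26) = +1.02 V and n = 1.
Rearranging E = E° − (0.0592/n)·log Q gives log Q = 1(+1.02 − (+1.354))/0.0592 = −5.642.
The balanced reaction is Fe3+(aq) + V2+(aq) → Fe2+(aq) + V3+(aq), so Q = ([Fe2+(aq)]·[V3+(aq)]) / ([Fe3+(aq)]·[V2+(aq)]).
Solving for the unknown gives log [Fe2+(aq)] = −2.180, so [Fe2+(aq)] ≈ 0.0066 M.

0.0066 M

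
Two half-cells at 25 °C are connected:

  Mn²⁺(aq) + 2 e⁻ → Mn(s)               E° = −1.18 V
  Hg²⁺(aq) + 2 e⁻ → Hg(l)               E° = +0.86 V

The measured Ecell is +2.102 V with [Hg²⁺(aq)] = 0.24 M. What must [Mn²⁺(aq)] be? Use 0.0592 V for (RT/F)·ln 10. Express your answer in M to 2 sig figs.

Hg²⁺/Hg is the cathode (higher E°); E°cell = +0.86 − (−1.18) = +2.04 V with n = 2.
Since E = E° − (0.0592/n)·log Q, log Q = n(E° − E)/0.0592 = −2.095.
The balanced reaction is Hg²⁺(aq) + Mn(s) → Hg(l) + Mn²⁺(aq), so Q = [Mn²⁺(aq)] / [Hg²⁺(aq)].
Solving for the unknown gives log [Mn²⁺(aq)] = −2.715, so [Mn²⁺(aq)] ≈ 0.0019 M.

0.0019 M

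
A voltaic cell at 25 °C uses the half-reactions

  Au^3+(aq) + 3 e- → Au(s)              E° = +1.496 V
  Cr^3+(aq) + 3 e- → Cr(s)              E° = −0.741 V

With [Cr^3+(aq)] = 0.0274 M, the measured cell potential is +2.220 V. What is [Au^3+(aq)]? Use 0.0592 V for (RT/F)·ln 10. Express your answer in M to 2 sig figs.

Au³⁺/Au is the cathode (higher E°); E°cell = +1.496 − (−0.741) = +2.237 V with n = 3.
From the Nernst equation, log Q = n(E° − E)/0.0592 = 3·(+2.237 − (+2.220))/0.0592 = 0.861.
The balanced reaction is Au^3+(aq) + Cr(s) → Au(s) + Cr^3+(aq), so Q = [Cr^3+(aq)] / [Au^3+(aq)].
Isolating [Au^3+(aq)] in Q = 10^{0.861} yields log [Au^3+(aq)] = −2.423, i.e. 0.0038 M.

0.0038 M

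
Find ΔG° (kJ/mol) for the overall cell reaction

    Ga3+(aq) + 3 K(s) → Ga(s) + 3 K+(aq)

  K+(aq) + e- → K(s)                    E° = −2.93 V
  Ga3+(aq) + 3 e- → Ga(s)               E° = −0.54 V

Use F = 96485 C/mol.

In the reaction as written Ga3+(aq) is reduced, so the Ga³⁺/Ga couple is the cathode and K⁺/K is the anode.
E°cell = −0.54 − (−2.93) = +2.39 V; balancing electrons gives n = 3.
ΔG° = −nFE°cell = −(3)(96485)(+2.39) J/mol = −692 kJ/mol.

−692 kJ/mol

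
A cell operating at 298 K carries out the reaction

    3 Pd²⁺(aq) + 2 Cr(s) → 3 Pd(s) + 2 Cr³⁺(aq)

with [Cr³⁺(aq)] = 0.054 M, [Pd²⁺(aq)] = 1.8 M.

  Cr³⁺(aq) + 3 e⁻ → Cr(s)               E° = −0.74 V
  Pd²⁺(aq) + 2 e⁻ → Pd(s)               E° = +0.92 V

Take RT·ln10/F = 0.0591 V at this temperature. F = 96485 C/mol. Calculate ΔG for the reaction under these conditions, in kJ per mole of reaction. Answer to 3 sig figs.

−980 kJ/mol

The standard cell potential is +0.92 − (−0.74) = +1.66 V, with n = 6 electrons in the balanced equation.
Here Q = [Cr³⁺(aq)]^2 / [Pd²⁺(aq)]^3 = 0.0005 (log Q = −3.301), giving E = +1.66 − (0.0591/6)·(−3.301) = +1.6925 V.
Then ΔG = −nFE = −6 × 96485 × +1.6925 J/mol = −980 kJ/mol.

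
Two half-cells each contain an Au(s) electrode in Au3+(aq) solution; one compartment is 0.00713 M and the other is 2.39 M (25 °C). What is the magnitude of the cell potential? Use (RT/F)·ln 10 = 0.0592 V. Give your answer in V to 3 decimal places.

For a concentration cell E°cell = 0, since both electrodes use the same couple.
The compartment with the higher Au3+(aq) concentration (2.39 M) acts as the cathode; ions are reduced there and produced at the dilute (0.00713 M) anode.
With n = 3, Ecell = −(0.0592/3)·log([dilute]/[conc]) = −(0.0592/3)·log(0.00713/2.39) = +0.050 V.

0.050 V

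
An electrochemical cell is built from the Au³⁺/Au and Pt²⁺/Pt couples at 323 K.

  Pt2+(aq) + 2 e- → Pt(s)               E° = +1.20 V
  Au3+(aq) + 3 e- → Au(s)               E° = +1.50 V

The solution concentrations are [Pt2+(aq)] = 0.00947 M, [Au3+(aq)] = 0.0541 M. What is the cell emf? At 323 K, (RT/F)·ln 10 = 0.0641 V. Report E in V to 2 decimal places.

+0.34 V

The Au³⁺/Au couple has the more positive E°, so it is the cathode; Pt²⁺/Pt is the anode.
The standard potential is +1.50 − (+1.20) = +0.30 V and the balanced reaction transfers n = 6 electrons.
For the overall reaction 2 Au3+(aq) + 3 Pt(s) → 2 Au(s) + 3 Pt2+(aq), Q = [Pt2+(aq)]^3 / [Au3+(aq)]^2 = 0.00029, giving log Q = −3.537.
Applying E = E° − (RT ln10/nF)·log Q gives +0.30 − (0.0641/6)(−3.537) = +0.34 V.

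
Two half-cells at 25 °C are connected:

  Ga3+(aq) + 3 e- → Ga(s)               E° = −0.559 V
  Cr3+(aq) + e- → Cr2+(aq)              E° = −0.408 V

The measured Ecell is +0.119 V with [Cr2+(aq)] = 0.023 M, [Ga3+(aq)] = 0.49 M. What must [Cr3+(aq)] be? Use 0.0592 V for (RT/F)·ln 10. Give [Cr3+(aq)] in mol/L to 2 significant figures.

0.0052 M

Cr³⁺/Cr²⁺ is the cathode (higher E°); E°cell = −0.408 − (−0.559) = +0.151 V with n = 3.
From the Nernst equation, log Q = n(E° − E)/0.0592 = 3·(+0.151 − (+0.119))/0.0592 = 1.622.
Balancing electrons gives 3 Cr3+(aq) + Ga(s) → 3 Cr2+(aq) + Ga3+(aq); thus Q = ([Cr2+(aq)]^3·[Ga3+(aq)]) / [Cr3+(aq)]^3.
Isolating [Cr3+(aq)] in Q = 10^{1.622} yields log [Cr3+(aq)] = −2.282, i.e. 0.0052 M.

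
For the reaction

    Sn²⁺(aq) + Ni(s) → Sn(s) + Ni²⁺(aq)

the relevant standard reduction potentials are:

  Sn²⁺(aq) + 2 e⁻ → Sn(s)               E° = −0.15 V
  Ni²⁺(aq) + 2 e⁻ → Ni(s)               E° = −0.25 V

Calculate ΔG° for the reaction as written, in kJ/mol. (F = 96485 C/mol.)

−19.3 kJ/mol

In the reaction as written Sn²⁺(aq) is reduced, so the Sn²⁺/Sn couple is the cathode and Ni²⁺/Ni is the anode.
E°cell = −0.15 − (−0.25) = +0.10 V; balancing electrons gives n = 2.
ΔG° = −nFE°cell = −(2)(96485)(+0.10) J/mol = −19.3 kJ/mol.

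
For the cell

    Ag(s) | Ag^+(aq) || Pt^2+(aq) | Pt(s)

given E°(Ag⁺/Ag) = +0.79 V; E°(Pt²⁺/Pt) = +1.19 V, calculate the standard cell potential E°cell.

By convention the left-hand electrode in cell notation is the anode (oxidation) and the right-hand electrode is the cathode (reduction).
E°cell = E°(right) − E°(left) = +1.19 − (+0.79) = +0.40 V.

+0.40 V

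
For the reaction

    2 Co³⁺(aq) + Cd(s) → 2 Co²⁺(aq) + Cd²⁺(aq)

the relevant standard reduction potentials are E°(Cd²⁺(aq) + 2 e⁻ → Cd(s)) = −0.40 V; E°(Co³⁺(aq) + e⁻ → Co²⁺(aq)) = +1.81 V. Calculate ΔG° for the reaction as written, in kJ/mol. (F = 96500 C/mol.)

In the reaction as written Co³⁺(aq) is reduced, so the Co³⁺/Co²⁺ couple is the cathode and Cd²⁺/Cd is the anode.
E°cell = +1.81 − (−0.40) = +2.21 V; balancing electrons gives n = 2.
ΔG° = −nFE°cell = −(2)(96500)(+2.21) J/mol = −427 kJ/mol.

−427 kJ/mol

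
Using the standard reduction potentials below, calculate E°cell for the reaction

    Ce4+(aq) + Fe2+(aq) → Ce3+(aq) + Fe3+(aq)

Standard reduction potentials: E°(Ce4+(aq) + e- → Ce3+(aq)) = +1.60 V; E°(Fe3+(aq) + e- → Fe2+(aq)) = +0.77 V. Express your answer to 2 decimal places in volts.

+0.83 V

In the reaction as written, Ce4+(aq) is reduced (cathode) and Fe3+(aq) is produced by oxidation at the anode.
E°cell = E°(cathode) − E°(anode) = +1.60 − (+0.77) = +0.83 V.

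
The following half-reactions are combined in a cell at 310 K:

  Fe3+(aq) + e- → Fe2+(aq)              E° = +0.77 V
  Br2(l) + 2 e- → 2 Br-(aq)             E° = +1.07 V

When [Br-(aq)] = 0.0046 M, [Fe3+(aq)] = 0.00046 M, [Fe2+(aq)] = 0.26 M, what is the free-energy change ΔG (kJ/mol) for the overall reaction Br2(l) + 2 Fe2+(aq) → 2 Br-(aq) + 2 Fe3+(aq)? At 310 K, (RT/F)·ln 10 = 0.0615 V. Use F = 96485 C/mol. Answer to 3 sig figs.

With Br₂/Br⁻ reduced at the cathode, E°cell = +1.07 − (+0.77) = +0.30 V and n = 2.
Here Q = ([Br-(aq)]^2·[Fe3+(aq)]^2) / [Fe2+(aq)]^2 = 6.62×10^−11 (log Q = −10.179), giving E = +0.30 − (0.0615/2)·(−10.179) = +0.6130 V.
Then ΔG = −nFE = −2 × 96485 × +0.6130 J/mol = −118 kJ/mol.

−118 kJ/mol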